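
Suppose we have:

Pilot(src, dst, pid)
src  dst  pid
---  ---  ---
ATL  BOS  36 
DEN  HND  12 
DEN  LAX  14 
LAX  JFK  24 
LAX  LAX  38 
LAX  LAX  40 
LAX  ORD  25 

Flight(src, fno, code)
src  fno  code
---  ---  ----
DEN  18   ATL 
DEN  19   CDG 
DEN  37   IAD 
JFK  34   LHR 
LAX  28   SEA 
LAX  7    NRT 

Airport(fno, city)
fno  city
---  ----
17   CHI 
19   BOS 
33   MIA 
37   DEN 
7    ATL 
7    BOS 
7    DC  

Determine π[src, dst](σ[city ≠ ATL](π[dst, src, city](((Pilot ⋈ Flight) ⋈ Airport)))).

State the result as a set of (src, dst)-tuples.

Joining Pilot and Flight on src yields {(DEN, HND, 12, 18, ATL), (DEN, HND, 12, 19, CDG), (DEN, HND, 12, 37, IAD), (DEN, LAX, 14, 18, ATL), (DEN, LAX, 14, 19, CDG), (DEN, LAX, 14, 37, IAD), (LAX, JFK, 24, 28, SEA), (LAX, JFK, 24, 7, NRT), (LAX, LAX, 38, 28, SEA), (LAX, LAX, 38, 7, NRT), (LAX, LAX, 40, 28, SEA), (LAX, LAX, 40, 7, NRT), (LAX, ORD, 25, 28, SEA), (LAX, ORD, 25, 7, NRT)}.
Joining (Pilot ⋈ Flight) and Airport on fno yields {(DEN, HND, 12, 19, CDG, BOS), (DEN, HND, 12, 37, IAD, DEN), (DEN, LAX, 14, 19, CDG, BOS), (DEN, LAX, 14, 37, IAD, DEN), (LAX, JFK, 24, 7, NRT, ATL), (LAX, JFK, 24, 7, NRT, BOS), (LAX, JFK, 24, 7, NRT, DC), (LAX, LAX, 38, 7, NRT, ATL), (LAX, LAX, 38, 7, NRT, BOS), (LAX, LAX, 38, 7, NRT, DC), (LAX, LAX, 40, 7, NRT, ATL), (LAX, LAX, 40, 7, NRT, BOS), (LAX, LAX, 40, 7, NRT, DC), (LAX, ORD, 25, 7, NRT, ATL), (LAX, ORD, 25, 7, NRT, BOS), (LAX, ORD, 25, 7, NRT, DC)}.
π[dst, src, city]: project onto (dst, src, city) (3 duplicate(s) eliminated) → {(HND, DEN, BOS), (HND, DEN, DEN), (JFK, LAX, ATL), (JFK, LAX, BOS), (JFK, LAX, DC), (LAX, DEN, BOS), (LAX, DEN, DEN), (LAX, LAX, ATL), (LAX, LAX, BOS), (LAX, LAX, DC), (ORD, LAX, ATL), (ORD, LAX, BOS), (ORD, LAX, DC)}
Selection city ≠ ATL: {(HND, DEN, BOS), (HND, DEN, DEN), (JFK, LAX, BOS), (JFK, LAX, DC), (LAX, DEN, BOS), (LAX, DEN, DEN), (LAX, LAX, BOS), (LAX, LAX, DC), (ORD, LAX, BOS), (ORD, LAX, DC)}
π[src, dst]: project onto (src, dst) (5 duplicate(s) eliminated) → {(DEN, HND), (DEN, LAX), (LAX, JFK), (LAX, LAX), (LAX, ORD)}

{(DEN, HND), (DEN, LAX), (LAX, JFK), (LAX, LAX), (LAX, ORD)}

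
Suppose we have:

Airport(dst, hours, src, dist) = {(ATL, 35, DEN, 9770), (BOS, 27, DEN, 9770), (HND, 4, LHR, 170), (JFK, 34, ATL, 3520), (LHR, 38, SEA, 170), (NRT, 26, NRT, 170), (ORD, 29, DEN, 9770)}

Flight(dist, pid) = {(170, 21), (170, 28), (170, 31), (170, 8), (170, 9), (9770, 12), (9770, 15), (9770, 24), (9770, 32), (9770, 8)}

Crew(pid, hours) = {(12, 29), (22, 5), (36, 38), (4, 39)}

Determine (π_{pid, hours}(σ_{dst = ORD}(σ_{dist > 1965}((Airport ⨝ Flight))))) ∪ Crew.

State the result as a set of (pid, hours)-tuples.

{(12, 29), (15, 29), (22, 5), (24, 29), (32, 29), (36, 38), (4, 39), (8, 29)}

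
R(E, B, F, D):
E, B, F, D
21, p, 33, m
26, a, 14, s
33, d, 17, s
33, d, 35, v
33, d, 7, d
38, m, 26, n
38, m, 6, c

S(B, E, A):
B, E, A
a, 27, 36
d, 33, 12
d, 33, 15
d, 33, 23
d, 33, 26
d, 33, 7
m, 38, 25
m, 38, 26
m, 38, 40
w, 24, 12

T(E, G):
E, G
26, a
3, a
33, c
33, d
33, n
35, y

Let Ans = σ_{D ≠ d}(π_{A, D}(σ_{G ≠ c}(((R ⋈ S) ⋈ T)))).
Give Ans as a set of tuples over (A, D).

R ⋈ S (natural join on E, B): {(33, d, 17, s, 12), (33, d, 17, s, 15), (33, d, 17, s, 23), (33, d, 17, s, 26), (33, d, 17, s, 7), (33, d, 35, v, 12), (33, d, 35, v, 15), (33, d, 35, v, 23), (33, d, 35, v, 26), (33, d, 35, v, 7), (33, d, 7, d, 12), (33, d, 7, d, 15), (33, d, 7, d, 23), (33, d, 7, d, 26), (33, d, 7, d, 7), (38, m, 26, n, 25), (38, m, 26, n, 26), (38, m, 26, n, 40), (38, m, 6, c, 25), (38, m, 6, c, 26), (38, m, 6, c, 40)}
(R ⋈ S) ⋈ T (natural join on E): {(33, d, 17, s, 12, c), (33, d, 17, s, 12, d), (33, d, 17, s, 12, n), (33, d, 17, s, 15, c), (33, d, 17, s, 15, d), (33, d, 17, s, 15, n), (33, d, 17, s, 23, c), (33, d, 17, s, 23, d), (33, d, 17, s, 23, n), (33, d, 17, s, 26, c), (33, d, 17, s, 26, d), (33, d, 17, s, 26, n), (33, d, 17, s, 7, c), (33, d, 17, s, 7, d), (33, d, 17, s, 7, n), (33, d, 35, v, 12, c), (33, d, 35, v, 12, d), (33, d, 35, v, 12, n), (33, d, 35, v, 15, c), (33, d, 35, v, 15, d), (33, d, 35, v, 15, n), (33, d, 35, v, 23, c), (33, d, 35, v, 23, d), (33, d, 35, v, 23, n), (33, d, 35, v, 26, c), (33, d, 35, v, 26, d), (33, d, 35, v, 26, n), (33, d, 35, v, 7, c), (33, d, 35, v, 7, d), (33, d, 35, v, 7, n), (33, d, 7, d, 12, c), (33, d, 7, d, 12, d), (33, d, 7, d, 12, n), (33, d, 7, d, 15, c), (33, d, 7, d, 15, d), (33, d, 7, d, 15, n), (33, d, 7, d, 23, c), (33, d, 7, d, 23, d), (33, d, 7, d, 23, n), (33, d, 7, d, 26, c), (33, d, 7, d, 26, d), (33, d, 7, d, 26, n), (33, d, 7, d, 7, c), (33, d, 7, d, 7, d), (33, d, 7, d, 7, n)}
σ[G ≠ c]: keep tuples satisfying G ≠ c → {(33, d, 17, s, 12, d), (33, d, 17, s, 12, n), (33, d, 17, s, 15, d), (33, d, 17, s, 15, n), (33, d, 17, s, 23, d), (33, d, 17, s, 23, n), (33, d, 17, s, 26, d), (33, d, 17, s, 26, n), (33, d, 17, s, 7, d), (33, d, 17, s, 7, n), (33, d, 35, v, 12, d), (33, d, 35, v, 12, n), (33, d, 35, v, 15, d), (33, d, 35, v, 15, n), (33, d, 35, v, 23, d), (33, d, 35, v, 23, n), (33, d, 35, v, 26, d), (33, d, 35, v, 26, n), (33, d, 35, v, 7, d), (33, d, 35, v, 7, n), (33, d, 7, d, 12, d), (33, d, 7, d, 12, n), (33, d, 7, d, 15, d), (33, d, 7, d, 15, n), (33, d, 7, d, 23, d), (33, d, 7, d, 23, n), (33, d, 7, d, 26, d), (33, d, 7, d, 26, n), (33, d, 7, d, 7, d), (33, d, 7, d, 7, n)}
π_{A, D} gives {(12, d), (12, s), (12, v), (15, d), (15, s), (15, v), (23, d), (23, s), (23, v), (26, d), (26, s), (26, v), (7, d), (7, s), (7, v)} (15 duplicate(s) eliminated).
σ[D ≠ d]: keep tuples satisfying D ≠ d → {(12, s), (12, v), (15, s), (15, v), (23, s), (23, v), (26, s), (26, v), (7, s), (7, v)}

{(12, s), (12, v), (15, s), (15, v), (23, s), (23, v), (26, s), (26, v), (7, s), (7, v)}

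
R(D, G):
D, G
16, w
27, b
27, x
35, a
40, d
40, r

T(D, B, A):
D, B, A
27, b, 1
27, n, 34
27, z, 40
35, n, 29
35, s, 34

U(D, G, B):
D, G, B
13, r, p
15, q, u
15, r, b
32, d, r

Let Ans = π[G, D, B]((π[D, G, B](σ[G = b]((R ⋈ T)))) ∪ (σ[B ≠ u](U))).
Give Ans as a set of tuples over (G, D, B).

{(b, 27, b), (b, 27, n), (b, 27, z), (d, 32, r), (r, 13, p), (r, 15, b)}

R ⋈ T (natural join on D): {(27, b, b, 1), (27, b, n, 34), (27, b, z, 40), (27, x, b, 1), (27, x, n, 34), (27, x, z, 40), (35, a, n, 29), (35, a, s, 34)}
Apply σ_{G = b}; surviving tuples: {(27, b, b, 1), (27, b, n, 34), (27, b, z, 40)}
Keep only column(s) D, G, B: {(27, b, b), (27, b, n), (27, b, z)}
Apply σ_{B ≠ u}; surviving tuples: {(13, r, p), (15, r, b), (32, d, r)}
Set union of the two operands is {(13, r, p), (15, r, b), (27, b, b), (27, b, n), (27, b, z), (32, d, r)}.
Keep only column(s) G, D, B: {(b, 27, b), (b, 27, n), (b, 27, z), (d, 32, r), (r, 13, p), (r, 15, b)}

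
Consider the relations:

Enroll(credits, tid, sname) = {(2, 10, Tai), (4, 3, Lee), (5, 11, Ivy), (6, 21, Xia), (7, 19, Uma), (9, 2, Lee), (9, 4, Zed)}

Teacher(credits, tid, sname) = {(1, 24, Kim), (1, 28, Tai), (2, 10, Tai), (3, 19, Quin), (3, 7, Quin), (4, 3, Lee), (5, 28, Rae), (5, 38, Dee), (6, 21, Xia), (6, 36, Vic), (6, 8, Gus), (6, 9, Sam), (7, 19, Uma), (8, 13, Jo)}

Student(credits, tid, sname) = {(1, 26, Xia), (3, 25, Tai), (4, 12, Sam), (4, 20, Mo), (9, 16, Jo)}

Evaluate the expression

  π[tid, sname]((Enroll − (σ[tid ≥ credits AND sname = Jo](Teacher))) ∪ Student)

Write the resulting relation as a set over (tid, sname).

{(10, Tai), (11, Ivy), (12, Sam), (16, Jo), (19, Uma), (2, Lee), (20, Mo), (21, Xia), (25, Tai), (26, Xia), (3, Lee), (4, Zed)}

Filtering on tid ≥ credits AND sname = Jo leaves {(8, 13, Jo)}.
Difference: {(2, 10, Tai), (4, 3, Lee), (5, 11, Ivy), (6, 21, Xia), (7, 19, Uma), (9, 2, Lee), (9, 4, Zed)} with {(8, 13, Jo)} → {(2, 10, Tai), (4, 3, Lee), (5, 11, Ivy), (6, 21, Xia), (7, 19, Uma), (9, 2, Lee), (9, 4, Zed)}
Union: {(2, 10, Tai), (4, 3, Lee), (5, 11, Ivy), (6, 21, Xia), (7, 19, Uma), (9, 2, Lee), (9, 4, Zed)} with {(1, 26, Xia), (3, 25, Tai), (4, 12, Sam), (4, 20, Mo), (9, 16, Jo)} → {(1, 26, Xia), (2, 10, Tai), (3, 25, Tai), (4, 12, Sam), (4, 20, Mo), (4, 3, Lee), (5, 11, Ivy), (6, 21, Xia), (7, 19, Uma), (9, 16, Jo), (9, 2, Lee), (9, 4, Zed)}
Keep only column(s) tid, sname: {(10, Tai), (11, Ivy), (12, Sam), (16, Jo), (19, Uma), (2, Lee), (20, Mo), (21, Xia), (25, Tai), (26, Xia), (3, Lee), (4, Zed)}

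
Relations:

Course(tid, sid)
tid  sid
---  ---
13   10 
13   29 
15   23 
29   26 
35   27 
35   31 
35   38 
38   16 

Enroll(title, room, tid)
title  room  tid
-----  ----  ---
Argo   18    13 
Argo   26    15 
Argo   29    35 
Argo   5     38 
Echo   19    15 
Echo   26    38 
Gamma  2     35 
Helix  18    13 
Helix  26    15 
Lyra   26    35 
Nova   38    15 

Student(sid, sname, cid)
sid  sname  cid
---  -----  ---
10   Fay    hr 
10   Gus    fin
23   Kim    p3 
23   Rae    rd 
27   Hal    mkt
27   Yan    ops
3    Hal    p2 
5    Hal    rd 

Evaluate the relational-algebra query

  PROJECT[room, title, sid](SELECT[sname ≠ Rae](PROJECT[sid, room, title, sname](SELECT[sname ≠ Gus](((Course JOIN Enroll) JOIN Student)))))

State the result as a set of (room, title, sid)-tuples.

{(18, Argo, 10), (18, Helix, 10), (19, Echo, 23), (2, Gamma, 27), (26, Argo, 23), (26, Helix, 23), (26, Lyra, 27), (29, Argo, 27), (38, Nova, 23)}

Course ⋈ Enroll (natural join on tid): {(13, 10, Argo, 18), (13, 10, Helix, 18), (13, 29, Argo, 18), (13, 29, Helix, 18), (15, 23, Argo, 26), (15, 23, Echo, 19), (15, 23, Helix, 26), (15, 23, Nova, 38), (35, 27, Argo, 29), (35, 27, Gamma, 2), (35, 27, Lyra, 26), (35, 31, Argo, 29), (35, 31, Gamma, 2), (35, 31, Lyra, 26), (35, 38, Argo, 29), (35, 38, Gamma, 2), (35, 38, Lyra, 26), (38, 16, Argo, 5), (38, 16, Echo, 26)}
(Course JOIN Enroll) ⋈ Student (natural join on sid): {(13, 10, Argo, 18, Fay, hr), (13, 10, Argo, 18, Gus, fin), (13, 10, Helix, 18, Fay, hr), (13, 10, Helix, 18, Gus, fin), (15, 23, Argo, 26, Kim, p3), (15, 23, Argo, 26, Rae, rd), (15, 23, Echo, 19, Kim, p3), (15, 23, Echo, 19, Rae, rd), (15, 23, Helix, 26, Kim, p3), (15, 23, Helix, 26, Rae, rd), (15, 23, Nova, 38, Kim, p3), (15, 23, Nova, 38, Rae, rd), (35, 27, Argo, 29, Hal, mkt), (35, 27, Argo, 29, Yan, ops), (35, 27, Gamma, 2, Hal, mkt), (35, 27, Gamma, 2, Yan, ops), (35, 27, Lyra, 26, Hal, mkt), (35, 27, Lyra, 26, Yan, ops)}
σ[sname ≠ Gus]: keep tuples satisfying sname ≠ Gus → {(13, 10, Argo, 18, Fay, hr), (13, 10, Helix, 18, Fay, hr), (15, 23, Argo, 26, Kim, p3), (15, 23, Argo, 26, Rae, rd), (15, 23, Echo, 19, Kim, p3), (15, 23, Echo, 19, Rae, rd), (15, 23, Helix, 26, Kim, p3), (15, 23, Helix, 26, Rae, rd), (15, 23, Nova, 38, Kim, p3), (15, 23, Nova, 38, Rae, rd), (35, 27, Argo, 29, Hal, mkt), (35, 27, Argo, 29, Yan, ops), (35, 27, Gamma, 2, Hal, mkt), (35, 27, Gamma, 2, Yan, ops), (35, 27, Lyra, 26, Hal, mkt), (35, 27, Lyra, 26, Yan, ops)}
Projecting to sid, room, title, sname: {(10, 18, Argo, Fay), (10, 18, Helix, Fay), (23, 19, Echo, Kim), (23, 19, Echo, Rae), (23, 26, Argo, Kim), (23, 26, Argo, Rae), (23, 26, Helix, Kim), (23, 26, Helix, Rae), (23, 38, Nova, Kim), (23, 38, Nova, Rae), (27, 2, Gamma, Hal), (27, 2, Gamma, Yan), (27, 26, Lyra, Hal), (27, 26, Lyra, Yan), (27, 29, Argo, Hal), (27, 29, Argo, Yan)}
σ[sname ≠ Rae]: keep tuples satisfying sname ≠ Rae → {(10, 18, Argo, Fay), (10, 18, Helix, Fay), (23, 19, Echo, Kim), (23, 26, Argo, Kim), (23, 26, Helix, Kim), (23, 38, Nova, Kim), (27, 2, Gamma, Hal), (27, 2, Gamma, Yan), (27, 26, Lyra, Hal), (27, 26, Lyra, Yan), (27, 29, Argo, Hal), (27, 29, Argo, Yan)}
Projecting to room, title, sid (3 duplicate(s) eliminated): {(18, Argo, 10), (18, Helix, 10), (19, Echo, 23), (2, Gamma, 27), (26, Argo, 23), (26, Helix, 23), (26, Lyra, 27), (29, Argo, 27), (38, Nova, 23)}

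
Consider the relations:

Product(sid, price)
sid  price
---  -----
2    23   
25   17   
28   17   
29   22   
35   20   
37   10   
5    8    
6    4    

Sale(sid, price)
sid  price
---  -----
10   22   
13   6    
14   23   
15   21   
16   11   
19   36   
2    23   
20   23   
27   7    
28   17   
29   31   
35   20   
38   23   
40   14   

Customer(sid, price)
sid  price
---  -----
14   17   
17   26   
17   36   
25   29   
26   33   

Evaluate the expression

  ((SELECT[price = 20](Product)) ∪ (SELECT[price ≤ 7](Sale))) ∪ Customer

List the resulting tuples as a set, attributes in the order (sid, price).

Selection price = 20: {(35, 20)}
Selection price ≤ 7: {(13, 6), (27, 7)}
Union: {(35, 20)} with {(13, 6), (27, 7)} → {(13, 6), (27, 7), (35, 20)}
Union: {(13, 6), (27, 7), (35, 20)} with {(14, 17), (17, 26), (17, 36), (25, 29), (26, 33)} → {(13, 6), (14, 17), (17, 26), (17, 36), (25, 29), (26, 33), (27, 7), (35, 20)}

{(13, 6), (14, 17), (17, 26), (17, 36), (25, 29), (26, 33), (27, 7), (35, 20)}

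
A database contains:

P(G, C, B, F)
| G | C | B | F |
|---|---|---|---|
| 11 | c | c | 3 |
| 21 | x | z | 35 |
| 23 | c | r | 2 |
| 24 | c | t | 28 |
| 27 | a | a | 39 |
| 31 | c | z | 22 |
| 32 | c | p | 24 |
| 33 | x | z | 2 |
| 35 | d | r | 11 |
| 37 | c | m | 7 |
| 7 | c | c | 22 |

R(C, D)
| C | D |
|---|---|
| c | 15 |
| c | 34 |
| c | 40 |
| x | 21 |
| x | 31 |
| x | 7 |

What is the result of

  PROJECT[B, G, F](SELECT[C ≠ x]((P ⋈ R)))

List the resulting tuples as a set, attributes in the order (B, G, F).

{(c, 11, 3), (c, 7, 22), (m, 37, 7), (p, 32, 24), (r, 23, 2), (t, 24, 28), (z, 31, 22)}

Natural join on C: {(11, c, c, 3, 15), (11, c, c, 3, 34), (11, c, c, 3, 40), (21, x, z, 35, 21), (21, x, z, 35, 31), (21, x, z, 35, 7), (23, c, r, 2, 15), (23, c, r, 2, 34), (23, c, r, 2, 40), (24, c, t, 28, 15), (24, c, t, 28, 34), (24, c, t, 28, 40), (31, c, z, 22, 15), (31, c, z, 22, 34), (31, c, z, 22, 40), (32, c, p, 24, 15), (32, c, p, 24, 34), (32, c, p, 24, 40), (33, x, z, 2, 21), (33, x, z, 2, 31), (33, x, z, 2, 7), (37, c, m, 7, 15), (37, c, m, 7, 34), (37, c, m, 7, 40), (7, c, c, 22, 15), (7, c, c, 22, 34), (7, c, c, 22, 40)}
σ[C ≠ x]: keep tuples satisfying C ≠ x → {(11, c, c, 3, 15), (11, c, c, 3, 34), (11, c, c, 3, 40), (23, c, r, 2, 15), (23, c, r, 2, 34), (23, c, r, 2, 40), (24, c, t, 28, 15), (24, c, t, 28, 34), (24, c, t, 28, 40), (31, c, z, 22, 15), (31, c, z, 22, 34), (31, c, z, 22, 40), (32, c, p, 24, 15), (32, c, p, 24, 34), (32, c, p, 24, 40), (37, c, m, 7, 15), (37, c, m, 7, 34), (37, c, m, 7, 40), (7, c, c, 22, 15), (7, c, c, 22, 34), (7, c, c, 22, 40)}
Keep only column(s) B, G, F (14 duplicate(s) eliminated): {(c, 11, 3), (c, 7, 22), (m, 37, 7), (p, 32, 24), (r, 23, 2), (t, 24, 28), (z, 31, 22)}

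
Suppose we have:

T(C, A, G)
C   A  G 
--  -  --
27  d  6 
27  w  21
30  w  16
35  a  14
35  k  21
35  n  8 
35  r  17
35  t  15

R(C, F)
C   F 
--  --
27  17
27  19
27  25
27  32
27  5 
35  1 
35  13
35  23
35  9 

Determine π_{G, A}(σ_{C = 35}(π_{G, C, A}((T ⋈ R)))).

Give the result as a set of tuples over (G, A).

Natural join on C: {(27, d, 6, 17), (27, d, 6, 19), (27, d, 6, 25), (27, d, 6, 32), (27, d, 6, 5), (27, w, 21, 17), (27, w, 21, 19), (27, w, 21, 25), (27, w, 21, 32), (27, w, 21, 5), (35, a, 14, 1), (35, a, 14, 13), (35, a, 14, 23), (35, a, 14, 9), (35, k, 21, 1), (35, k, 21, 13), (35, k, 21, 23), (35, k, 21, 9), (35, n, 8, 1), (35, n, 8, 13), (35, n, 8, 23), (35, n, 8, 9), (35, r, 17, 1), (35, r, 17, 13), (35, r, 17, 23), (35, r, 17, 9), (35, t, 15, 1), (35, t, 15, 13), (35, t, 15, 23), (35, t, 15, 9)}
π[G, C, A]: project onto (G, C, A) (23 duplicate(s) eliminated) → {(14, 35, a), (15, 35, t), (17, 35, r), (21, 27, w), (21, 35, k), (6, 27, d), (8, 35, n)}
Selection C = 35: {(14, 35, a), (15, 35, t), (17, 35, r), (21, 35, k), (8, 35, n)}
π[G, A]: project onto (G, A) → {(14, a), (15, t), (17, r), (21, k), (8, n)}

{(14, a), (15, t), (17, r), (21, k), (8, n)}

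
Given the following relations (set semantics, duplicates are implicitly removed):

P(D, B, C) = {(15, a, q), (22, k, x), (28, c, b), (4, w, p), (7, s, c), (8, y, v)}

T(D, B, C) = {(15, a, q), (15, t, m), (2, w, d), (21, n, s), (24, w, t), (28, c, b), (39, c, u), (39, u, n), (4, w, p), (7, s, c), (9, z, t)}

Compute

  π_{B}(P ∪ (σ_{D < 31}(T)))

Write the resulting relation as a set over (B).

{a, c, k, n, s, t, w, y, z}

Apply σ_{D < 31}; surviving tuples: {(15, a, q), (15, t, m), (2, w, d), (21, n, s), (24, w, t), (28, c, b), (4, w, p), (7, s, c), (9, z, t)}
Union: {(15, a, q), (22, k, x), (28, c, b), (4, w, p), (7, s, c), (8, y, v)} with {(15, a, q), (15, t, m), (2, w, d), (21, n, s), (24, w, t), (28, c, b), (4, w, p), (7, s, c), (9, z, t)} → {(15, a, q), (15, t, m), (2, w, d), (21, n, s), (22, k, x), (24, w, t), (28, c, b), (4, w, p), (7, s, c), (8, y, v), (9, z, t)}
Projecting to B (2 duplicate(s) eliminated): {a, c, k, n, s, t, w, y, z}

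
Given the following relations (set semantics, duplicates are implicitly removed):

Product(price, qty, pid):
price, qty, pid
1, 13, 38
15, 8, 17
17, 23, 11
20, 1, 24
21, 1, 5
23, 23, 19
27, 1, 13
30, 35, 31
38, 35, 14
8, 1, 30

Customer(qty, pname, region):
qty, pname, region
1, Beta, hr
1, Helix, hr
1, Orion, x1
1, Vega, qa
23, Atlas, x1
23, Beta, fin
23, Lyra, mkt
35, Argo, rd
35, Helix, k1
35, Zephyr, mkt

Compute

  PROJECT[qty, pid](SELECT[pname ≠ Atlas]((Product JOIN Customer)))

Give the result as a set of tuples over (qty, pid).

Natural join on qty: {(17, 23, 11, Atlas, x1), (17, 23, 11, Beta, fin), (17, 23, 11, Lyra, mkt), (20, 1, 24, Beta, hr), (20, 1, 24, Helix, hr), (20, 1, 24, Orion, x1), (20, 1, 24, Vega, qa), (21, 1, 5, Beta, hr), (21, 1, 5, Helix, hr), (21, 1, 5, Orion, x1), (21, 1, 5, Vega, qa), (23, 23, 19, Atlas, x1), (23, 23, 19, Beta, fin), (23, 23, 19, Lyra, mkt), (27, 1, 13, Beta, hr), (27, 1, 13, Helix, hr), (27, 1, 13, Orion, x1), (27, 1, 13, Vega, qa), (30, 35, 31, Argo, rd), (30, 35, 31, Helix, k1), (30, 35, 31, Zephyr, mkt), (38, 35, 14, Argo, rd), (38, 35, 14, Helix, k1), (38, 35, 14, Zephyr, mkt), (8, 1, 30, Beta, hr), (8, 1, 30, Helix, hr), (8, 1, 30, Orion, x1), (8, 1, 30, Vega, qa)}
Filtering on pname ≠ Atlas leaves {(17, 23, 11, Beta, fin), (17, 23, 11, Lyra, mkt), (20, 1, 24, Beta, hr), (20, 1, 24, Helix, hr), (20, 1, 24, Orion, x1), (20, 1, 24, Vega, qa), (21, 1, 5, Beta, hr), (21, 1, 5, Helix, hr), (21, 1, 5, Orion, x1), (21, 1, 5, Vega, qa), (23, 23, 19, Beta, fin), (23, 23, 19, Lyra, mkt), (27, 1, 13, Beta, hr), (27, 1, 13, Helix, hr), (27, 1, 13, Orion, x1), (27, 1, 13, Vega, qa), (30, 35, 31, Argo, rd), (30, 35, 31, Helix, k1), (30, 35, 31, Zephyr, mkt), (38, 35, 14, Argo, rd), (38, 35, 14, Helix, k1), (38, 35, 14, Zephyr, mkt), (8, 1, 30, Beta, hr), (8, 1, 30, Helix, hr), (8, 1, 30, Orion, x1), (8, 1, 30, Vega, qa)}.
π[qty, pid]: project onto (qty, pid) (18 duplicate(s) eliminated) → {(1, 13), (1, 24), (1, 30), (1, 5), (23, 11), (23, 19), (35, 14), (35, 31)}

{(1, 13), (1, 24), (1, 30), (1, 5), (23, 11), (23, 19), (35, 14), (35, 31)}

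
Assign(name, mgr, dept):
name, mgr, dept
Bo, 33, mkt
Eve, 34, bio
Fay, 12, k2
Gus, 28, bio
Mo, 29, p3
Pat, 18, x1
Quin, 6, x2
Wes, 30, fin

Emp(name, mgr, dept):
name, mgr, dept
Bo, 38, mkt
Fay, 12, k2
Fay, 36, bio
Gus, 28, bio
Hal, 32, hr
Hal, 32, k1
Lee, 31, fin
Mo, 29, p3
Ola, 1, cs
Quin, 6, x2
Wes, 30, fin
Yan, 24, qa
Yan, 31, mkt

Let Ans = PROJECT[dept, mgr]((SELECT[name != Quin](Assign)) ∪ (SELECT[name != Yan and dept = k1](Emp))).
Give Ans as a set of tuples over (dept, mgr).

σ[name != Quin]: keep tuples satisfying name != Quin → {(Bo, 33, mkt), (Eve, 34, bio), (Fay, 12, k2), (Gus, 28, bio), (Mo, 29, p3), (Pat, 18, x1), (Wes, 30, fin)}
σ[name != Yan and dept = k1]: keep tuples satisfying name != Yan and dept = k1 → {(Hal, 32, k1)}
Set union of the two operands is {(Bo, 33, mkt), (Eve, 34, bio), (Fay, 12, k2), (Gus, 28, bio), (Hal, 32, k1), (Mo, 29, p3), (Pat, 18, x1), (Wes, 30, fin)}.
π[dept, mgr]: project onto (dept, mgr) → {(bio, 28), (bio, 34), (fin, 30), (k1, 32), (k2, 12), (mkt, 33), (p3, 29), (x1, 18)}

{(bio, 28), (bio, 34), (fin, 30), (k1, 32), (k2, 12), (mkt, 33), (p3, 29), (x1, 18)}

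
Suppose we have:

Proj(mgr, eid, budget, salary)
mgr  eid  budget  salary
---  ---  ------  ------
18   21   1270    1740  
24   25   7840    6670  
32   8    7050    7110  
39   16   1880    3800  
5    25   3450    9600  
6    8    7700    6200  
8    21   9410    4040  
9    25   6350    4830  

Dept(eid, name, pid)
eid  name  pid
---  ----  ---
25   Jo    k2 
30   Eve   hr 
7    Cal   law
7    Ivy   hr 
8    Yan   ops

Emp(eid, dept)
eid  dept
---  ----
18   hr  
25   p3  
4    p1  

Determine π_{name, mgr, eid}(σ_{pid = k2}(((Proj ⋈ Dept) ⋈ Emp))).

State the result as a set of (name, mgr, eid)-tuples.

{(Jo, 24, 25), (Jo, 5, 25), (Jo, 9, 25)}

Natural join on eid: {(24, 25, 7840, 6670, Jo, k2), (32, 8, 7050, 7110, Yan, ops), (5, 25, 3450, 9600, Jo, k2), (6, 8, 7700, 6200, Yan, ops), (9, 25, 6350, 4830, Jo, k2)}
Natural join on eid: {(24, 25, 7840, 6670, Jo, k2, p3), (5, 25, 3450, 9600, Jo, k2, p3), (9, 25, 6350, 4830, Jo, k2, p3)}
Selection pid = k2: {(24, 25, 7840, 6670, Jo, k2, p3), (5, 25, 3450, 9600, Jo, k2, p3), (9, 25, 6350, 4830, Jo, k2, p3)}
Projecting to name, mgr, eid: {(Jo, 24, 25), (Jo, 5, 25), (Jo, 9, 25)}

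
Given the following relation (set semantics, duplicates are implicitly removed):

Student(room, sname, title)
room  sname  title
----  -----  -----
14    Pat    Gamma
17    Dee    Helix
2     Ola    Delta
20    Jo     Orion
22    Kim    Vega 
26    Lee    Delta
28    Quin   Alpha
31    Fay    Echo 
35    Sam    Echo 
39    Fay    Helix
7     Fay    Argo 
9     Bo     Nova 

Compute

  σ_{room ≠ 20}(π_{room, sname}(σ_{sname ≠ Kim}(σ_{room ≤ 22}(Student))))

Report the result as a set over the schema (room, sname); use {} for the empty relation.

Filtering on room ≤ 22 leaves {(14, Pat, Gamma), (17, Dee, Helix), (2, Ola, Delta), (20, Jo, Orion), (22, Kim, Vega), (7, Fay, Argo), (9, Bo, Nova)}.
Filtering on sname ≠ Kim leaves {(14, Pat, Gamma), (17, Dee, Helix), (2, Ola, Delta), (20, Jo, Orion), (7, Fay, Argo), (9, Bo, Nova)}.
Projecting to room, sname: {(14, Pat), (17, Dee), (2, Ola), (20, Jo), (7, Fay), (9, Bo)}
Filtering on room ≠ 20 leaves {(14, Pat), (17, Dee), (2, Ola), (7, Fay), (9, Bo)}.

{(14, Pat), (17, Dee), (2, Ola), (7, Fay), (9, Bo)}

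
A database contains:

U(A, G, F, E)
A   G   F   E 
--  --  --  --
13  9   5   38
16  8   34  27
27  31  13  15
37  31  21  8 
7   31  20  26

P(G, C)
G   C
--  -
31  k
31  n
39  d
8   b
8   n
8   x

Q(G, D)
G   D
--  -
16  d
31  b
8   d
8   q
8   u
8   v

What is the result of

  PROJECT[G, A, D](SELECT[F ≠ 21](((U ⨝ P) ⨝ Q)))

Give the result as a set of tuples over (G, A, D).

{(31, 27, b), (31, 7, b), (8, 16, d), (8, 16, q), (8, 16, u), (8, 16, v)}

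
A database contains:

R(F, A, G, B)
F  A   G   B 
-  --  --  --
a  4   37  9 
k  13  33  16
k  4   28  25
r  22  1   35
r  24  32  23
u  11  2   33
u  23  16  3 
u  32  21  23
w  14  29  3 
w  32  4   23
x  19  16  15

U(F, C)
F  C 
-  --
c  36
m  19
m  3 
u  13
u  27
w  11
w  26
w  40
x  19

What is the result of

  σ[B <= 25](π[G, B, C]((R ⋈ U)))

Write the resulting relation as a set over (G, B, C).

{(16, 15, 19), (16, 3, 13), (16, 3, 27), (21, 23, 13), (21, 23, 27), (29, 3, 11), (29, 3, 26), (29, 3, 40), (4, 23, 11), (4, 23, 26), (4, 23, 40)}

R ⋈ U (natural join on F): {(u, 11, 2, 33, 13), (u, 11, 2, 33, 27), (u, 23, 16, 3, 13), (u, 23, 16, 3, 27), (u, 32, 21, 23, 13), (u, 32, 21, 23, 27), (w, 14, 29, 3, 11), (w, 14, 29, 3, 26), (w, 14, 29, 3, 40), (w, 32, 4, 23, 11), (w, 32, 4, 23, 26), (w, 32, 4, 23, 40), (x, 19, 16, 15, 19)}
π[G, B, C]: project onto (G, B, C) → {(16, 15, 19), (16, 3, 13), (16, 3, 27), (2, 33, 13), (2, 33, 27), (21, 23, 13), (21, 23, 27), (29, 3, 11), (29, 3, 26), (29, 3, 40), (4, 23, 11), (4, 23, 26), (4, 23, 40)}
Apply σ_{B <= 25}; surviving tuples: {(16, 15, 19), (16, 3, 13), (16, 3, 27), (21, 23, 13), (21, 23, 27), (29, 3, 11), (29, 3, 26), (29, 3, 40), (4, 23, 11), (4, 23, 26), (4, 23, 40)}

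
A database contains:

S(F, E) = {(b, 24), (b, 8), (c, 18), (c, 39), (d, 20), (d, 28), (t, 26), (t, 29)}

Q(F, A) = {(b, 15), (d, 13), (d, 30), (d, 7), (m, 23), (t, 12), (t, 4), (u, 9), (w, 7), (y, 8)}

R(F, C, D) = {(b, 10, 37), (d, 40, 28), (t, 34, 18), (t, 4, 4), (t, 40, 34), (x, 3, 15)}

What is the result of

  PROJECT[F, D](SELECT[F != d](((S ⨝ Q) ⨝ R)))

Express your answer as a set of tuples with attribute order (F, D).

S ⋈ Q (natural join on F): {(b, 24, 15), (b, 8, 15), (d, 20, 13), (d, 20, 30), (d, 20, 7), (d, 28, 13), (d, 28, 30), (d, 28, 7), (t, 26, 12), (t, 26, 4), (t, 29, 12), (t, 29, 4)}
(S ⨝ Q) ⋈ R (natural join on F): {(b, 24, 15, 10, 37), (b, 8, 15, 10, 37), (d, 20, 13, 40, 28), (d, 20, 30, 40, 28), (d, 20, 7, 40, 28), (d, 28, 13, 40, 28), (d, 28, 30, 40, 28), (d, 28, 7, 40, 28), (t, 26, 12, 34, 18), (t, 26, 12, 4, 4), (t, 26, 12, 40, 34), (t, 26, 4, 34, 18), (t, 26, 4, 4, 4), (t, 26, 4, 40, 34), (t, 29, 12, 34, 18), (t, 29, 12, 4, 4), (t, 29, 12, 40, 34), (t, 29, 4, 34, 18), (t, 29, 4, 4, 4), (t, 29, 4, 40, 34)}
Filtering on F != d leaves {(b, 24, 15, 10, 37), (b, 8, 15, 10, 37), (t, 26, 12, 34, 18), (t, 26, 12, 4, 4), (t, 26, 12, 40, 34), (t, 26, 4, 34, 18), (t, 26, 4, 4, 4), (t, 26, 4, 40, 34), (t, 29, 12, 34, 18), (t, 29, 12, 4, 4), (t, 29, 12, 40, 34), (t, 29, 4, 34, 18), (t, 29, 4, 4, 4), (t, 29, 4, 40, 34)}.
π_{F, D} gives {(b, 37), (t, 18), (t, 34), (t, 4)} (10 duplicate(s) eliminated).

{(b, 37), (t, 18), (t, 34), (t, 4)}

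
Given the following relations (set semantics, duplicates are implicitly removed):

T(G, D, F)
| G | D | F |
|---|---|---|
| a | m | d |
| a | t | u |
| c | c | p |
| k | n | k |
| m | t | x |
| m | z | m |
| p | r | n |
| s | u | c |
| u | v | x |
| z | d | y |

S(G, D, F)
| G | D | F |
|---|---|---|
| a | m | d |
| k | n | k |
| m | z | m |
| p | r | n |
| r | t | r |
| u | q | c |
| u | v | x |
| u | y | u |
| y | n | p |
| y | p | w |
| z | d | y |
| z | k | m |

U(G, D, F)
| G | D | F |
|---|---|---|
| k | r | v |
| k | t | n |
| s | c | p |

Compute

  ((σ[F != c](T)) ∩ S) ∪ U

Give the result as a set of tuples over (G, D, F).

{(a, m, d), (k, n, k), (k, r, v), (k, t, n), (m, z, m), (p, r, n), (s, c, p), (u, v, x), (z, d, y)}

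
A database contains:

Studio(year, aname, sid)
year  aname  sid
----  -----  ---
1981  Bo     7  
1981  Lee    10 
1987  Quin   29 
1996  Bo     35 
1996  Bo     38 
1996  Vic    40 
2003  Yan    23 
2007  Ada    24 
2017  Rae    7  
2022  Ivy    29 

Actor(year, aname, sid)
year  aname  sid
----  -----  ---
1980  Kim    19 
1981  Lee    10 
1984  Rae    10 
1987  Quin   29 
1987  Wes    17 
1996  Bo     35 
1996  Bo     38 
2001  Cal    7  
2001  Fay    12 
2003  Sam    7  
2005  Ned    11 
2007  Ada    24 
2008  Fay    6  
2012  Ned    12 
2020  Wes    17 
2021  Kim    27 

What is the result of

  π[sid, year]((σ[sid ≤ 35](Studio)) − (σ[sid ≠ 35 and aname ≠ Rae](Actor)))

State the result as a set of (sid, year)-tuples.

σ[sid ≤ 35]: keep tuples satisfying sid ≤ 35 → {(1981, Bo, 7), (1981, Lee, 10), (1987, Quin, 29), (1996, Bo, 35), (2003, Yan, 23), (2007, Ada, 24), (2017, Rae, 7), (2022, Ivy, 29)}
σ[sid ≠ 35 and aname ≠ Rae]: keep tuples satisfying sid ≠ 35 and aname ≠ Rae → {(1980, Kim, 19), (1981, Lee, 10), (1987, Quin, 29), (1987, Wes, 17), (1996, Bo, 38), (2001, Cal, 7), (2001, Fay, 12), (2003, Sam, 7), (2005, Ned, 11), (2007, Ada, 24), (2008, Fay, 6), (2012, Ned, 12), (2020, Wes, 17), (2021, Kim, 27)}
Set difference of the two operands is {(1981, Bo, 7), (1996, Bo, 35), (2003, Yan, 23), (2017, Rae, 7), (2022, Ivy, 29)}.
π_{sid, year} gives {(23, 2003), (29, 2022), (35, 1996), (7, 1981), (7, 2017)}.

{(23, 2003), (29, 2022), (35, 1996), (7, 1981), (7, 2017)}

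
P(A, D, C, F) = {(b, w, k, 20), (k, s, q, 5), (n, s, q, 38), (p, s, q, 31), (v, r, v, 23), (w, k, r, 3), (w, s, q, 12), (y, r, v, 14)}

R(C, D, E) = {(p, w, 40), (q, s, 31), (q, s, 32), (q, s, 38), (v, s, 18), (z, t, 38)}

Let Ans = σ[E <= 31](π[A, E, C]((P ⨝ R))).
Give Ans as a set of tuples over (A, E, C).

Natural join on D, C: {(k, s, q, 5, 31), (k, s, q, 5, 32), (k, s, q, 5, 38), (n, s, q, 38, 31), (n, s, q, 38, 32), (n, s, q, 38, 38), (p, s, q, 31, 31), (p, s, q, 31, 32), (p, s, q, 31, 38), (w, s, q, 12, 31), (w, s, q, 12, 32), (w, s, q, 12, 38)}
π_{A, E, C} gives {(k, 31, q), (k, 32, q), (k, 38, q), (n, 31, q), (n, 32, q), (n, 38, q), (p, 31, q), (p, 32, q), (p, 38, q), (w, 31, q), (w, 32, q), (w, 38, q)}.
σ[E <= 31]: keep tuples satisfying E <= 31 → {(k, 31, q), (n, 31, q), (p, 31, q), (w, 31, q)}

{(k, 31, q), (n, 31, q), (p, 31, q), (w, 31, q)}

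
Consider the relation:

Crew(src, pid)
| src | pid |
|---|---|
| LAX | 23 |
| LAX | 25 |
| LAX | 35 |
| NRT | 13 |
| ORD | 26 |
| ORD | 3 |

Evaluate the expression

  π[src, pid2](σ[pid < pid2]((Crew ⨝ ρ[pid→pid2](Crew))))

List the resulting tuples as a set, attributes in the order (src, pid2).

ρ[pid→pid2]: schema becomes (src, pid2); tuples unchanged.
Crew ⋈ ρ[pid→pid2](Crew) (natural join on src): {(LAX, 23, 23), (LAX, 23, 25), (LAX, 23, 35), (LAX, 25, 23), (LAX, 25, 25), (LAX, 25, 35), (LAX, 35, 23), (LAX, 35, 25), (LAX, 35, 35), (NRT, 13, 13), (ORD, 26, 26), (ORD, 26, 3), (ORD, 3, 26), (ORD, 3, 3)}
Selection pid < pid2: {(LAX, 23, 25), (LAX, 23, 35), (LAX, 25, 35), (ORD, 3, 26)}
Keep only column(s) src, pid2 (1 duplicate(s) eliminated): {(LAX, 25), (LAX, 35), (ORD, 26)}

{(LAX, 25), (LAX, 35), (ORD, 26)}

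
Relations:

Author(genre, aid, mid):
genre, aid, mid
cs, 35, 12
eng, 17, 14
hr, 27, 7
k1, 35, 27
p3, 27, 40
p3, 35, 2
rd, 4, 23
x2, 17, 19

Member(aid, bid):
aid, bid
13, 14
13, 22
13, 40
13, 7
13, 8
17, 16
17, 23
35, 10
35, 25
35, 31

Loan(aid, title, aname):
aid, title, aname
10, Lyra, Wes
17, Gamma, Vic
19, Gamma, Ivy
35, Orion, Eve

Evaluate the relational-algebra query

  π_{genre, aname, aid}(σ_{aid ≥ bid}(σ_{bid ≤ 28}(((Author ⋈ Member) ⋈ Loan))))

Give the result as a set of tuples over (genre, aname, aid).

Natural join on aid: {(cs, 35, 12, 10), (cs, 35, 12, 25), (cs, 35, 12, 31), (eng, 17, 14, 16), (eng, 17, 14, 23), (k1, 35, 27, 10), (k1, 35, 27, 25), (k1, 35, 27, 31), (p3, 35, 2, 10), (p3, 35, 2, 25), (p3, 35, 2, 31), (x2, 17, 19, 16), (x2, 17, 19, 23)}
Natural join on aid: {(cs, 35, 12, 10, Orion, Eve), (cs, 35, 12, 25, Orion, Eve), (cs, 35, 12, 31, Orion, Eve), (eng, 17, 14, 16, Gamma, Vic), (eng, 17, 14, 23, Gamma, Vic), (k1, 35, 27, 10, Orion, Eve), (k1, 35, 27, 25, Orion, Eve), (k1, 35, 27, 31, Orion, Eve), (p3, 35, 2, 10, Orion, Eve), (p3, 35, 2, 25, Orion, Eve), (p3, 35, 2, 31, Orion, Eve), (x2, 17, 19, 16, Gamma, Vic), (x2, 17, 19, 23, Gamma, Vic)}
Selection bid ≤ 28: {(cs, 35, 12, 10, Orion, Eve), (cs, 35, 12, 25, Orion, Eve), (eng, 17, 14, 16, Gamma, Vic), (eng, 17, 14, 23, Gamma, Vic), (k1, 35, 27, 10, Orion, Eve), (k1, 35, 27, 25, Orion, Eve), (p3, 35, 2, 10, Orion, Eve), (p3, 35, 2, 25, Orion, Eve), (x2, 17, 19, 16, Gamma, Vic), (x2, 17, 19, 23, Gamma, Vic)}
Selection aid ≥ bid: {(cs, 35, 12, 10, Orion, Eve), (cs, 35, 12, 25, Orion, Eve), (eng, 17, 14, 16, Gamma, Vic), (k1, 35, 27, 10, Orion, Eve), (k1, 35, 27, 25, Orion, Eve), (p3, 35, 2, 10, Orion, Eve), (p3, 35, 2, 25, Orion, Eve), (x2, 17, 19, 16, Gamma, Vic)}
Projecting to genre, aname, aid (3 duplicate(s) eliminated): {(cs, Eve, 35), (eng, Vic, 17), (k1, Eve, 35), (p3, Eve, 35), (x2, Vic, 17)}

{(cs, Eve, 35), (eng, Vic, 17), (k1, Eve, 35), (p3, Eve, 35), (x2, Vic, 17)}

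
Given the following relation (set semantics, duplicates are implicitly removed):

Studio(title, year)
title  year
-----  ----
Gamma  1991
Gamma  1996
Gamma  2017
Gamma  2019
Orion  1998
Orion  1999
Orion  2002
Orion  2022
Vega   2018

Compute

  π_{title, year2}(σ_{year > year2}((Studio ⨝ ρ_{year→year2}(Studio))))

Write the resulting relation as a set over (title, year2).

{(Gamma, 1991), (Gamma, 1996), (Gamma, 2017), (Orion, 1998), (Orion, 1999), (Orion, 2002)}

ρ[year→year2]: schema becomes (title, year2); tuples unchanged.
Joining Studio and ρ_{year→year2}(Studio) on title yields {(Gamma, 1991, 1991), (Gamma, 1991, 1996), (Gamma, 1991, 2017), (Gamma, 1991, 2019), (Gamma, 1996, 1991), (Gamma, 1996, 1996), (Gamma, 1996, 2017), (Gamma, 1996, 2019), (Gamma, 2017, 1991), (Gamma, 2017, 1996), (Gamma, 2017, 2017), (Gamma, 2017, 2019), (Gamma, 2019, 1991), (Gamma, 2019, 1996), (Gamma, 2019, 2017), (Gamma, 2019, 2019), (Orion, 1998, 1998), (Orion, 1998, 1999), (Orion, 1998, 2002), (Orion, 1998, 2022), (Orion, 1999, 1998), (Orion, 1999, 1999), (Orion, 1999, 2002), (Orion, 1999, 2022), (Orion, 2002, 1998), (Orion, 2002, 1999), (Orion, 2002, 2002), (Orion, 2002, 2022), (Orion, 2022, 1998), (Orion, 2022, 1999), (Orion, 2022, 2002), (Orion, 2022, 2022), (Vega, 2018, 2018)}.
Filtering on year > year2 leaves {(Gamma, 1996, 1991), (Gamma, 2017, 1991), (Gamma, 2017, 1996), (Gamma, 2019, 1991), (Gamma, 2019, 1996), (Gamma, 2019, 2017), (Orion, 1999, 1998), (Orion, 2002, 1998), (Orion, 2002, 1999), (Orion, 2022, 1998), (Orion, 2022, 1999), (Orion, 2022, 2002)}.
Projecting to title, year2 (6 duplicate(s) eliminated): {(Gamma, 1991), (Gamma, 1996), (Gamma, 2017), (Orion, 1998), (Orion, 1999), (Orion, 2002)}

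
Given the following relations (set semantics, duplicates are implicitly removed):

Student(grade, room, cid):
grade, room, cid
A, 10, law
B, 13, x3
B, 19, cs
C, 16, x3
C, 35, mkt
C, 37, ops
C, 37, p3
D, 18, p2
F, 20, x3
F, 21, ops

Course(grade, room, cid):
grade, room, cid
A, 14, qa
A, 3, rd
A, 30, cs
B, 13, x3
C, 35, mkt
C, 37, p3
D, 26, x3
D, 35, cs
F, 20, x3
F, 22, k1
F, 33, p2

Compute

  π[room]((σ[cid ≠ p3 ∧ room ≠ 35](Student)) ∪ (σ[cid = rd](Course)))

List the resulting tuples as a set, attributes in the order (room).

{10, 13, 16, 18, 19, 20, 21, 3, 37}

Apply σ_{cid ≠ p3 ∧ room ≠ 35}; surviving tuples: {(A, 10, law), (B, 13, x3), (B, 19, cs), (C, 16, x3), (C, 37, ops), (D, 18, p2), (F, 20, x3), (F, 21, ops)}
Apply σ_{cid = rd}; surviving tuples: {(A, 3, rd)}
Union: {(A, 10, law), (B, 13, x3), (B, 19, cs), (C, 16, x3), (C, 37, ops), (D, 18, p2), (F, 20, x3), (F, 21, ops)} with {(A, 3, rd)} → {(A, 10, law), (A, 3, rd), (B, 13, x3), (B, 19, cs), (C, 16, x3), (C, 37, ops), (D, 18, p2), (F, 20, x3), (F, 21, ops)}
π[room]: project onto (room) → {10, 13, 16, 18, 19, 20, 21, 3, 37}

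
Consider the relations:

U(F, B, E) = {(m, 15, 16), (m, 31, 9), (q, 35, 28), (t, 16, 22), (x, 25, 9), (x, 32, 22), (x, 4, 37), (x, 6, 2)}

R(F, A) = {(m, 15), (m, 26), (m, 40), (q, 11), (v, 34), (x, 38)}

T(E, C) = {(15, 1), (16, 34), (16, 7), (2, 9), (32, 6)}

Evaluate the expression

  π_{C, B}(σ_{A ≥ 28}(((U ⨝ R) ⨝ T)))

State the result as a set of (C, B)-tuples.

Natural join on F: {(m, 15, 16, 15), (m, 15, 16, 26), (m, 15, 16, 40), (m, 31, 9, 15), (m, 31, 9, 26), (m, 31, 9, 40), (q, 35, 28, 11), (x, 25, 9, 38), (x, 32, 22, 38), (x, 4, 37, 38), (x, 6, 2, 38)}
Natural join on E: {(m, 15, 16, 15, 34), (m, 15, 16, 15, 7), (m, 15, 16, 26, 34), (m, 15, 16, 26, 7), (m, 15, 16, 40, 34), (m, 15, 16, 40, 7), (x, 6, 2, 38, 9)}
Selection A ≥ 28: {(m, 15, 16, 40, 34), (m, 15, 16, 40, 7), (x, 6, 2, 38, 9)}
Projecting to C, B: {(34, 15), (7, 15), (9, 6)}

{(34, 15), (7, 15), (9, 6)}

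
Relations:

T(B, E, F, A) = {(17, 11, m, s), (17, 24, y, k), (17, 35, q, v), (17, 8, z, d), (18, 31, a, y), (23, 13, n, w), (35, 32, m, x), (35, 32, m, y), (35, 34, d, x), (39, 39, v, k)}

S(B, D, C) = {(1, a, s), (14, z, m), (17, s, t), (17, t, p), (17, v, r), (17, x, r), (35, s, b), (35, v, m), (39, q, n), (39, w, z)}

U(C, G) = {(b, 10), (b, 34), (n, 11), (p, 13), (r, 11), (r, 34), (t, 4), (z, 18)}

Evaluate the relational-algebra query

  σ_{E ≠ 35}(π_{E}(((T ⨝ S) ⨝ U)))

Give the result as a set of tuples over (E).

{11, 24, 32, 34, 39, 8}

T ⋈ S (natural join on B): {(17, 11, m, s, s, t), (17, 11, m, s, t, p), (17, 11, m, s, v, r), (17, 11, m, s, x, r), (17, 24, y, k, s, t), (17, 24, y, k, t, p), (17, 24, y, k, v, r), (17, 24, y, k, x, r), (17, 35, q, v, s, t), (17, 35, q, v, t, p), (17, 35, q, v, v, r), (17, 35, q, v, x, r), (17, 8, z, d, s, t), (17, 8, z, d, t, p), (17, 8, z, d, v, r), (17, 8, z, d, x, r), (35, 32, m, x, s, b), (35, 32, m, x, v, m), (35, 32, m, y, s, b), (35, 32, m, y, v, m), (35, 34, d, x, s, b), (35, 34, d, x, v, m), (39, 39, v, k, q, n), (39, 39, v, k, w, z)}
(T ⨝ S) ⋈ U (natural join on C): {(17, 11, m, s, s, t, 4), (17, 11, m, s, t, p, 13), (17, 11, m, s, v, r, 11), (17, 11, m, s, v, r, 34), (17, 11, m, s, x, r, 11), (17, 11, m, s, x, r, 34), (17, 24, y, k, s, t, 4), (17, 24, y, k, t, p, 13), (17, 24, y, k, v, r, 11), (17, 24, y, k, v, r, 34), (17, 24, y, k, x, r, 11), (17, 24, y, k, x, r, 34), (17, 35, q, v, s, t, 4), (17, 35, q, v, t, p, 13), (17, 35, q, v, v, r, 11), (17, 35, q, v, v, r, 34), (17, 35, q, v, x, r, 11), (17, 35, q, v, x, r, 34), (17, 8, z, d, s, t, 4), (17, 8, z, d, t, p, 13), (17, 8, z, d, v, r, 11), (17, 8, z, d, v, r, 34), (17, 8, z, d, x, r, 11), (17, 8, z, d, x, r, 34), (35, 32, m, x, s, b, 10), (35, 32, m, x, s, b, 34), (35, 32, m, y, s, b, 10), (35, 32, m, y, s, b, 34), (35, 34, d, x, s, b, 10), (35, 34, d, x, s, b, 34), (39, 39, v, k, q, n, 11), (39, 39, v, k, w, z, 18)}
Projecting to E (25 duplicate(s) eliminated): {11, 24, 32, 34, 35, 39, 8}
σ[E ≠ 35]: keep tuples satisfying E ≠ 35 → {11, 24, 32, 34, 39, 8}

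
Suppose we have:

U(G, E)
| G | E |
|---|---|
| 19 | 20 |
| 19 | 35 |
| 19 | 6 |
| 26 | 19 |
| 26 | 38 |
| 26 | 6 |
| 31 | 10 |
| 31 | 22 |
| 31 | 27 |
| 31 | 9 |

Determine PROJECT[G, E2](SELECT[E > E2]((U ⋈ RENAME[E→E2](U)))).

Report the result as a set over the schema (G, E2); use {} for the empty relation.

ρ[E→E2]: schema becomes (G, E2); tuples unchanged.
Joining U and RENAME[E→E2](U) on G yields {(19, 20, 20), (19, 20, 35), (19, 20, 6), (19, 35, 20), (19, 35, 35), (19, 35, 6), (19, 6, 20), (19, 6, 35), (19, 6, 6), (26, 19, 19), (26, 19, 38), (26, 19, 6), (26, 38, 19), (26, 38, 38), (26, 38, 6), (26, 6, 19), (26, 6, 38), (26, 6, 6), (31, 10, 10), (31, 10, 22), (31, 10, 27), (31, 10, 9), (31, 22, 10), (31, 22, 22), (31, 22, 27), (31, 22, 9), (31, 27, 10), (31, 27, 22), (31, 27, 27), (31, 27, 9), (31, 9, 10), (31, 9, 22), (31, 9, 27), (31, 9, 9)}.
σ[E > E2]: keep tuples satisfying E > E2 → {(19, 20, 6), (19, 35, 20), (19, 35, 6), (26, 19, 6), (26, 38, 19), (26, 38, 6), (31, 10, 9), (31, 22, 10), (31, 22, 9), (31, 27, 10), (31, 27, 22), (31, 27, 9)}
π[G, E2]: project onto (G, E2) (5 duplicate(s) eliminated) → {(19, 20), (19, 6), (26, 19), (26, 6), (31, 10), (31, 22), (31, 9)}

{(19, 20), (19, 6), (26, 19), (26, 6), (31, 10), (31, 22), (31, 9)}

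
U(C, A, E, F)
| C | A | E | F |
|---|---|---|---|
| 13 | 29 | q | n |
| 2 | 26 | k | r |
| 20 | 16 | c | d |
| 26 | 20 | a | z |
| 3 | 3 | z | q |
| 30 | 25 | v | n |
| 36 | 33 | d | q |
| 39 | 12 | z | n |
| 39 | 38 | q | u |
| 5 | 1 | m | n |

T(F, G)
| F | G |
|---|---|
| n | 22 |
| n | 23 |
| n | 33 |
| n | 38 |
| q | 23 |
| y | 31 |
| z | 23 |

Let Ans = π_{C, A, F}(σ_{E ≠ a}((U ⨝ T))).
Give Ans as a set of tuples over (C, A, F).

{(13, 29, n), (3, 3, q), (30, 25, n), (36, 33, q), (39, 12, n), (5, 1, n)}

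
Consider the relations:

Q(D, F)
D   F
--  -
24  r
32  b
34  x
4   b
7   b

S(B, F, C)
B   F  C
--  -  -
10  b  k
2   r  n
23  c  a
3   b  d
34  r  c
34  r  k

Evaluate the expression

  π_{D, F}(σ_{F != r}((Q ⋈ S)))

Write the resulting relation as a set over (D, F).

Q ⋈ S (natural join on F): {(24, r, 2, n), (24, r, 34, c), (24, r, 34, k), (32, b, 10, k), (32, b, 3, d), (4, b, 10, k), (4, b, 3, d), (7, b, 10, k), (7, b, 3, d)}
Selection F != r: {(32, b, 10, k), (32, b, 3, d), (4, b, 10, k), (4, b, 3, d), (7, b, 10, k), (7, b, 3, d)}
Keep only column(s) D, F (3 duplicate(s) eliminated): {(32, b), (4, b), (7, b)}

{(32, b), (4, b), (7, b)}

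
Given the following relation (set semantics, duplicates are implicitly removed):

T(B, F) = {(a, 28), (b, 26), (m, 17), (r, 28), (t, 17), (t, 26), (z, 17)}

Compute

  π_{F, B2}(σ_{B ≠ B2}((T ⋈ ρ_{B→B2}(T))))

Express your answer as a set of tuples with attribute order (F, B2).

ρ[B→B2]: schema becomes (B2, F); tuples unchanged.
T ⋈ ρ_{B→B2}(T) (natural join on F): {(a, 28, a), (a, 28, r), (b, 26, b), (b, 26, t), (m, 17, m), (m, 17, t), (m, 17, z), (r, 28, a), (r, 28, r), (t, 17, m), (t, 17, t), (t, 17, z), (t, 26, b), (t, 26, t), (z, 17, m), (z, 17, t), (z, 17, z)}
Selection B ≠ B2: {(a, 28, r), (b, 26, t), (m, 17, t), (m, 17, z), (r, 28, a), (t, 17, m), (t, 17, z), (t, 26, b), (z, 17, m), (z, 17, t)}
Projecting to F, B2 (3 duplicate(s) eliminated): {(17, m), (17, t), (17, z), (26, b), (26, t), (28, a), (28, r)}

{(17, m), (17, t), (17, z), (26, b), (26, t), (28, a), (28, r)}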